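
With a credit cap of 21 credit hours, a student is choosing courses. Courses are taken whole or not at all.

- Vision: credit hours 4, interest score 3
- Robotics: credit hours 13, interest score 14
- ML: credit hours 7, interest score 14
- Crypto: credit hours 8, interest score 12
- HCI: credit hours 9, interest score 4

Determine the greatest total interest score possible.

Treat it as a binary knapsack problem.
Take Vision, ML, and Crypto: credit hours 4 + 7 + 8 = 19 ≤ 21, interest score 3 + 14 + 12 = 29.
No other feasible combination does better.

29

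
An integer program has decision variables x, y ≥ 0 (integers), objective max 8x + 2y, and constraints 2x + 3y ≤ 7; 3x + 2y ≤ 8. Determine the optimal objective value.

The continuous relaxation peaks at (2.67, 0) with value 21.33; rounding to a feasible lattice point costs some objective.
(x,y)=(2,1): 2·2+3·1=7≤7, 3·2+2·1=8≤8, objective 18.
(x,y)=(2,0): 2·2+3·0=4≤7, 3·2+2·0=6≤8, objective 16.
(x,y)=(1,1): 2·1+3·1=5≤7, 3·1+2·1=5≤8, objective 10.
(x,y)=(1,0): 2·1+3·0=2≤7, 3·1+2·0=3≤8, objective 8.
Maximum is 18 at (x,y)=(2,1).

18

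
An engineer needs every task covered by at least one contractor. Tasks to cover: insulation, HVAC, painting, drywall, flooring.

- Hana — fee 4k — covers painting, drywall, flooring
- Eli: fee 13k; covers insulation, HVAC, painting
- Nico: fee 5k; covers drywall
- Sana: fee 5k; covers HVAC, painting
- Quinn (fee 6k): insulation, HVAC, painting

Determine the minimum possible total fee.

This is a weighted set-cover instance.
Choose Hana and Quinn: together they cover insulation, HVAC, painting, drywall, flooring — every task.
Total fee: 4 + 6 = 10.
No cover costs less than 10.

10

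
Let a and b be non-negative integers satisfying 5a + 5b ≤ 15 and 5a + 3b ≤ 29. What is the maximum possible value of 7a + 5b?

(a,b)=(3,0): 5·3+5·0=15≤15, 5·3+3·0=15≤29, objective 21.
(a,b)=(2,1): 5·2+5·1=15≤15, 5·2+3·1=13≤29, objective 19.
(a,b)=(2,0): 5·2+5·0=10≤15, 5·2+3·0=10≤29, objective 14.
The best lattice point is (3,0), giving 21.

21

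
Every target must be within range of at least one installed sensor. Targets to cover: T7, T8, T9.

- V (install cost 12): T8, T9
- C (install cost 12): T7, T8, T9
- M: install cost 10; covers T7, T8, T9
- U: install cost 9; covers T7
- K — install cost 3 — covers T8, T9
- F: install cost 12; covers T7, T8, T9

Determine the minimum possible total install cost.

10

This is a weighted set-cover instance.
The greedy cost-per-new-target heuristic would pick K and U for 12, but a cheaper cover exists.
M alone covers T7, T8, T9 — every target.
Total install cost: 10.
No cover costs less than 10.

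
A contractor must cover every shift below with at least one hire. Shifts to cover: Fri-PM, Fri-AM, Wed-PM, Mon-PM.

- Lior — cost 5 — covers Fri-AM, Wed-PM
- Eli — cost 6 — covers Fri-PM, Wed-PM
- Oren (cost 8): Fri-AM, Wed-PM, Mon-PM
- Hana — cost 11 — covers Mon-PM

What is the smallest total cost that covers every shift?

This is an integer covering problem.
The greedy cost-per-new-shift heuristic would pick Lior, Eli, and Oren for 19, but a cheaper cover exists.
Choose Eli and Oren: together they cover Fri-PM, Fri-AM, Wed-PM, Mon-PM — every shift.
Total cost: 6 + 8 = 14.
No cover costs less than 14.

14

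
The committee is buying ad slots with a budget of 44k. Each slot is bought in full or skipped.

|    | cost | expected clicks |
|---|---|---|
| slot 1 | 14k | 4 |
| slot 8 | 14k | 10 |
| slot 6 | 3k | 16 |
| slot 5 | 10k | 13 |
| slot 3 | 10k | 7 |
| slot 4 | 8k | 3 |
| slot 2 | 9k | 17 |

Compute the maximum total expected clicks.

Allowing fractional choices, the relaxed optimum would be about 61.6, but ad slots are indivisible.
slot 8 + slot 6 + slot 5 + slot 2: cost 14 + 3 + 10 + 9 = 36 ≤ 44, expected clicks 10 + 16 + 13 + 17 = 56.
slot 8 + slot 6 + slot 5 + slot 4 + slot 2: cost 14 + 3 + 10 + 8 + 9 = 44 ≤ 44, expected clicks 10 + 16 + 13 + 3 + 17 = 59.
slot 6 + slot 5 + slot 3 + slot 4 + slot 2: cost 3 + 10 + 10 + 8 + 9 = 40 ≤ 44, expected clicks 16 + 13 + 7 + 3 + 17 = 56.
Best is slot 8, slot 6, slot 5, slot 4, and slot 2 with total expected clicks 59.

59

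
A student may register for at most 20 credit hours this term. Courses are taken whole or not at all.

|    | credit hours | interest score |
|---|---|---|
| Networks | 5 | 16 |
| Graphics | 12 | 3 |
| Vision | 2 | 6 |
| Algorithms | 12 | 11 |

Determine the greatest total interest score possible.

Networks + Vision + Algorithms: credit hours 5 + 2 + 12 = 19 ≤ 20, interest score 16 + 6 + 11 = 33.
Networks + Algorithms: credit hours 5 + 12 = 17 ≤ 20, interest score 16 + 11 = 27.
Networks + Graphics + Vision: credit hours 5 + 12 + 2 = 19 ≤ 20, interest score 16 + 3 + 6 = 25.
Best is Networks, Vision, and Algorithms with total interest score 33.

33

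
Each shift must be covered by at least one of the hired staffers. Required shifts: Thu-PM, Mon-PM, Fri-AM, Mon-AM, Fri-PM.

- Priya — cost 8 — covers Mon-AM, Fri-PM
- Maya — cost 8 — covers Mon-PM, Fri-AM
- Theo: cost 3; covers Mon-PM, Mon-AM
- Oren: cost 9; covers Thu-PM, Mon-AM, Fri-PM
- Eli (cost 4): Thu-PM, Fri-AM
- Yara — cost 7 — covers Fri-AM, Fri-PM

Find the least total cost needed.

This is an integer covering problem.
Choose Theo, Eli, and Yara: together they cover Thu-PM, Mon-PM, Fri-AM, Mon-AM, Fri-PM — every shift.
Total cost: 3 + 4 + 7 = 14.

14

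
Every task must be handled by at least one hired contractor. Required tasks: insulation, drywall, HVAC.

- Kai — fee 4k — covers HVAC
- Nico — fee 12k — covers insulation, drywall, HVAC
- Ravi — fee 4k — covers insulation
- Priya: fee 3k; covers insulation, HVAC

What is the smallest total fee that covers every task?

12

The greedy cost-per-new-task heuristic would pick Priya and Nico for 15, but a cheaper cover exists.
Nico alone covers insulation, drywall, HVAC — every task.
Total fee: 12.
No cover costs less than 12.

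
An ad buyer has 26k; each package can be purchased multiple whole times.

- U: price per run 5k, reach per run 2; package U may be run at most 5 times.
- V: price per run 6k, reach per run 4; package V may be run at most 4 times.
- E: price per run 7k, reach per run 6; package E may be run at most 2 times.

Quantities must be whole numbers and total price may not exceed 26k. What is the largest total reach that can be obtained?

20

This is a bounded integer knapsack.
3×V and 1×E: price 25 ≤ 26, reach 3·4 + 1·6 = 18.
2×V and 2×E: price 26 ≤ 26, reach 2·4 + 2·6 = 20.
Best is 20.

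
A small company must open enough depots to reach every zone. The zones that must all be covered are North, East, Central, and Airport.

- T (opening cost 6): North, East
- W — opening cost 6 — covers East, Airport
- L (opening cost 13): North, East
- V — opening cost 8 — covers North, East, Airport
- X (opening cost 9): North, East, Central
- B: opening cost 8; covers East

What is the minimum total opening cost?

15

Choose W and X: together they cover North, East, Central, Airport — every zone.
Total opening cost: 6 + 9 = 15.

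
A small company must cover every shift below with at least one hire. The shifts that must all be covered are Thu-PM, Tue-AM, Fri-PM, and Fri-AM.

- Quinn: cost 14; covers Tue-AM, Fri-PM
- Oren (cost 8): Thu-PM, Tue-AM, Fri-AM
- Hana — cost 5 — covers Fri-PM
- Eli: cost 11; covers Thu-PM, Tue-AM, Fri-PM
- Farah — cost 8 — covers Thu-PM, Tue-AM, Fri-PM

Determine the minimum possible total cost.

13

Choose Oren and Hana: together they cover Thu-PM, Tue-AM, Fri-PM, Fri-AM — every shift.
Total cost: 8 + 5 = 13.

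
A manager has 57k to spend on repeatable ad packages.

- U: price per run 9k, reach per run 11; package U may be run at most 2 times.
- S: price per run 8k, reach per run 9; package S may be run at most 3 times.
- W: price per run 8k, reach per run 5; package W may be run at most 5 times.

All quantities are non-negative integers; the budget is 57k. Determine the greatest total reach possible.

54

1×U, 3×S, and 3×W: price 57 ≤ 57, reach 1·11 + 3·9 + 3·5 = 53.
2×U, 3×S, and 1×W: price 50 ≤ 57, reach 2·11 + 3·9 + 1·5 = 54.
Best is 54.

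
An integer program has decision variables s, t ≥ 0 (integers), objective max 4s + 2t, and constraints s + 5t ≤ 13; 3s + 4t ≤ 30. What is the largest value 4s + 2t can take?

(s,t)=(10,0): 1·10+5·0=10≤13, 3·10+4·0=30≤30, objective 40.
(s,t)=(9,0): 1·9+5·0=9≤13, 3·9+4·0=27≤30, objective 36.
The best lattice point is (10,0), giving 40.

40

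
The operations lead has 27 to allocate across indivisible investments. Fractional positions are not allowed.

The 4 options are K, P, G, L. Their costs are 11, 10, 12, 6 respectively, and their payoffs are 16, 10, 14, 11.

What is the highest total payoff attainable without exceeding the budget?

Treat it as a binary knapsack problem.
Allowing fractional choices, the relaxed optimum would be about 38.7, but investments are indivisible.
K + G: cost 11 + 12 = 23 ≤ 27, payoff 16 + 14 = 30.
K + P + L: cost 11 + 10 + 6 = 27 ≤ 27, payoff 16 + 10 + 11 = 37.
K + L: cost 11 + 6 = 17 ≤ 27, payoff 16 + 11 = 27.
Best is K, P, and L with total payoff 37.

37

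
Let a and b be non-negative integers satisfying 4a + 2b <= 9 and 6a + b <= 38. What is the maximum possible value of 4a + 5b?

Relaxing integrality, the LP optimum is 22.50 at (a,b) = (0, 4.5), which is not an integer point.
(a,b)=(0,4): 4·0+2·4=8≤9, 6·0+1·4=4≤38, objective 20.
(a,b)=(0,3): 4·0+2·3=6≤9, 6·0+1·3=3≤38, objective 15.
Maximum is 20 at (a,b)=(0,4).

20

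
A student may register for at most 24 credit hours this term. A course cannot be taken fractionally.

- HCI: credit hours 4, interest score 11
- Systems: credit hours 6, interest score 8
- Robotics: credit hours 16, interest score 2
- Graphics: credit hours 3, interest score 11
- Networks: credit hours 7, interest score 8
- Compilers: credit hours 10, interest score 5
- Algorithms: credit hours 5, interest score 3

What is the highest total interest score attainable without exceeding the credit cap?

38

HCI + Graphics + Networks + Compilers: credit hours 4 + 3 + 7 + 10 = 24 ≤ 24, interest score 11 + 11 + 8 + 5 = 35.
HCI + Systems + Graphics + Compilers: credit hours 4 + 6 + 3 + 10 = 23 ≤ 24, interest score 11 + 8 + 11 + 5 = 35.
HCI + Systems + Graphics + Networks: credit hours 4 + 6 + 3 + 7 = 20 ≤ 24, interest score 11 + 8 + 11 + 8 = 38.
Best is HCI, Systems, Graphics, and Networks with total interest score 38.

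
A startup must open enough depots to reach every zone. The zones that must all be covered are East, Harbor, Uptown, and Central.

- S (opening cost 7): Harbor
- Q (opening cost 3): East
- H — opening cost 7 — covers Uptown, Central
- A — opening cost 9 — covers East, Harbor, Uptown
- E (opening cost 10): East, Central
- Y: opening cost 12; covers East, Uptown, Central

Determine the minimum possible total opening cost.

16

The greedy cost-per-new-zone heuristic would pick Q, H, and S for 17, but a cheaper cover exists.
Choose H and A: together they cover East, Harbor, Uptown, Central — every zone.
Total opening cost: 7 + 9 = 16.
No cover costs less than 16.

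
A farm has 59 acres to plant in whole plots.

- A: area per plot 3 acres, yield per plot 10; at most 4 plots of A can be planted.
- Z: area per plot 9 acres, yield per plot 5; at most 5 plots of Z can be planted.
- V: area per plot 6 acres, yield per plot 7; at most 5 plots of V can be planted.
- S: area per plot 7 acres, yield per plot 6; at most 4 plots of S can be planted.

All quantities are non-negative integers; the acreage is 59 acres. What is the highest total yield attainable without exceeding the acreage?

87

4×A, 4×V, and 3×S: area 57 ≤ 59, yield 4·10 + 4·7 + 3·6 = 86.
4×A, 5×V, and 2×S: area 56 ≤ 59, yield 4·10 + 5·7 + 2·6 = 87.
Best is 87.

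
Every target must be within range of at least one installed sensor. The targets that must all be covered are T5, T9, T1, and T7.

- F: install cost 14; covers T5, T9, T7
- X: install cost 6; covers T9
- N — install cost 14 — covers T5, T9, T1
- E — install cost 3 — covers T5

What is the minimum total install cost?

28

The greedy cost-per-new-target heuristic would pick E, X, F, and N for 37, but a cheaper cover exists.
Choose F and N: together they cover T5, T9, T1, T7 — every target.
Total install cost: 14 + 14 = 28.
No cover costs less than 28.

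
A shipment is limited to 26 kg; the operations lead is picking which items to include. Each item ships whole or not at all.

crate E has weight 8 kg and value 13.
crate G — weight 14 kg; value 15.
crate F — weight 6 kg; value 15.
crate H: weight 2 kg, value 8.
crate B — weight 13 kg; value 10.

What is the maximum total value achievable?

38

This is an integer program with binary decision variables.
Take crate G, crate F, and crate H: weight 14 + 6 + 2 = 22 ≤ 26, value 15 + 15 + 8 = 38.
No other feasible combination does better.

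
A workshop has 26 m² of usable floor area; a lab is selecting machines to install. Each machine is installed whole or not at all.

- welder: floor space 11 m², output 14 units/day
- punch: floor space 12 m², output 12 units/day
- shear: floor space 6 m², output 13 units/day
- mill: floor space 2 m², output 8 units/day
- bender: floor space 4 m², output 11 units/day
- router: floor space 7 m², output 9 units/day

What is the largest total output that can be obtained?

Allowing fractional choices, the relaxed optimum would be about 49.9, but machines are indivisible.
welder + shear + mill + bender: floor space 11 + 6 + 2 + 4 = 23 ≤ 26, output 14 + 13 + 8 + 11 = 46.
punch + shear + mill + bender: floor space 12 + 6 + 2 + 4 = 24 ≤ 26, output 12 + 13 + 8 + 11 = 44.
Best is welder, shear, mill, and bender with total output 46.

46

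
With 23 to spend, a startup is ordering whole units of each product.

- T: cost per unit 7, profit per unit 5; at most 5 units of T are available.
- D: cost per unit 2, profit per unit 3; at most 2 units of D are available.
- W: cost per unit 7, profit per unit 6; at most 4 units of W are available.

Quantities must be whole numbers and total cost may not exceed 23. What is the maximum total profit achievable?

21

1×D and 3×W: cost 23 ≤ 23, profit 1·3 + 3·6 = 21.
1×T, 1×D, and 2×W: cost 23 ≤ 23, profit 1·5 + 1·3 + 2·6 = 20.
Best is 21.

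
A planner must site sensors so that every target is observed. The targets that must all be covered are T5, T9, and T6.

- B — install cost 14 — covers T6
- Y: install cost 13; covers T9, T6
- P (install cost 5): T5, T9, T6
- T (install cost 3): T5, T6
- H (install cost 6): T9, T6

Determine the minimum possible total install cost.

5

The greedy cost-per-new-target heuristic would pick T and P for 8, but a cheaper cover exists.
P alone covers T5, T9, T6 — every target.
Total install cost: 5.
No cover costs less than 5.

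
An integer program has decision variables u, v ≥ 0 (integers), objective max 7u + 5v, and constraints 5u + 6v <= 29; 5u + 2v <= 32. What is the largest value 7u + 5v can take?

The continuous relaxation peaks at (5.8, 0) with value 40.60; rounding to a feasible lattice point costs some objective.
(u,v)=(5,0): 5·5+6·0=25≤29, 5·5+2·0=25≤32, objective 35.
(u,v)=(4,1): 5·4+6·1=26≤29, 5·4+2·1=22≤32, objective 33.
(u,v)=(4,0): 5·4+6·0=20≤29, 5·4+2·0=20≤32, objective 28.
Maximum is 35 at (u,v)=(5,0).

35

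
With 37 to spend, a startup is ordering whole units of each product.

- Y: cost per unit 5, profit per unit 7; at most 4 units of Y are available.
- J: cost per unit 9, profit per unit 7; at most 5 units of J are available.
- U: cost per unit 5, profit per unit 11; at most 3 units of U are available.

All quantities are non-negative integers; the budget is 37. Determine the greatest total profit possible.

61

This is a bounded integer knapsack.
U has the best ratio (11/5); taking only U gives at most 3×11 = 33 (stopped by the supply cap of 3).
Mixing does better — 4×Y and 3×U: cost 35 ≤ 37, profit 4·7 + 3·11 = 61.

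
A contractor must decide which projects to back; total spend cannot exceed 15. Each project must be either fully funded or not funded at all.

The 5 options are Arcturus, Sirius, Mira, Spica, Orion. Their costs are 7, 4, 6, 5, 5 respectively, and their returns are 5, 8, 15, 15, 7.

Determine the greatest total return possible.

Take Sirius, Mira, and Spica: cost 4 + 6 + 5 = 15 ≤ 15, return 8 + 15 + 15 = 38.
No other feasible combination does better.

38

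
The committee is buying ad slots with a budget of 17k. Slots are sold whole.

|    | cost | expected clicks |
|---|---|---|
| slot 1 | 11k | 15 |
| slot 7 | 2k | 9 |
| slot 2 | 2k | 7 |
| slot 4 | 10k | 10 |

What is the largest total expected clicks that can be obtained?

31

Treat it as a binary knapsack problem.
slot 7 + slot 2 + slot 4: cost 2 + 2 + 10 = 14 ≤ 17, expected clicks 9 + 7 + 10 = 26.
slot 1 + slot 7 + slot 2: cost 11 + 2 + 2 = 15 ≤ 17, expected clicks 15 + 9 + 7 = 31.
slot 1 + slot 7: cost 11 + 2 = 13 ≤ 17, expected clicks 15 + 9 = 24.
Best is slot 1, slot 7, and slot 2 with total expected clicks 31.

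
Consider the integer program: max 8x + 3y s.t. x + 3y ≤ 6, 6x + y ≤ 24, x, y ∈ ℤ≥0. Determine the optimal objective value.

The continuous relaxation peaks at (3.88, 0.706) with value 33.18; rounding to a feasible lattice point costs some objective.
(x,y)=(4,0): 1·4+3·0=4≤6, 6·4+1·0=24≤24, objective 32.
(x,y)=(3,1): 1·3+3·1=6≤6, 6·3+1·1=19≤24, objective 27.
(x,y)=(3,0): 1·3+3·0=3≤6, 6·3+1·0=18≤24, objective 24.
Maximum is 32 at (x,y)=(4,0).

32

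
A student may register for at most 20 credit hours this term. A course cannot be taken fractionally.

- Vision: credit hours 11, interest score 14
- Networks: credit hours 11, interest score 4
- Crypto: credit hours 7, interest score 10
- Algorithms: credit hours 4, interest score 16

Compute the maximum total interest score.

Vision + Crypto: credit hours 11 + 7 = 18 ≤ 20, interest score 14 + 10 = 24.
Crypto + Algorithms: credit hours 7 + 4 = 11 ≤ 20, interest score 10 + 16 = 26.
Vision + Algorithms: credit hours 11 + 4 = 15 ≤ 20, interest score 14 + 16 = 30.
Best is Vision and Algorithms with total interest score 30.

30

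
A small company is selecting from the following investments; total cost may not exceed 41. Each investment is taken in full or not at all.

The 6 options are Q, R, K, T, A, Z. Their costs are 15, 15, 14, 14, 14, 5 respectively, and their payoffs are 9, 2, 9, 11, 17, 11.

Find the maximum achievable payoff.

39

Take T, A, and Z: cost 14 + 14 + 5 = 33 ≤ 41, payoff 11 + 17 + 11 = 39.
No other feasible combination does better.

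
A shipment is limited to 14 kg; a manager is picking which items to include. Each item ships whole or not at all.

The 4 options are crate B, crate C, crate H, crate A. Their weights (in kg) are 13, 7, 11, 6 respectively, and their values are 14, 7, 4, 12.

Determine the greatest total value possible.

Allowing fractional choices, the relaxed optimum would be about 20.6, but items are indivisible.
crate B: weight 13 ≤ 14, value 14.
crate A: weight 6 ≤ 14, value 12.
crate C + crate A: weight 7 + 6 = 13 ≤ 14, value 7 + 12 = 19.
Best is crate C and crate A with total value 19.

19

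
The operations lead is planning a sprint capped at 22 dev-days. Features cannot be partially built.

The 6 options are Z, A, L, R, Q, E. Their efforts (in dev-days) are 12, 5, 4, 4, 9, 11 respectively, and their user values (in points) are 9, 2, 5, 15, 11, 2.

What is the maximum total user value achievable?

33

Treat it as a binary knapsack problem.
Z + L + R: effort 12 + 4 + 4 = 20 ≤ 22, user value 9 + 5 + 15 = 29.
A + L + R + Q: effort 5 + 4 + 4 + 9 = 22 ≤ 22, user value 2 + 5 + 15 + 11 = 33.
L + R + Q: effort 4 + 4 + 9 = 17 ≤ 22, user value 5 + 15 + 11 = 31.
Best is A, L, R, and Q with total user value 33.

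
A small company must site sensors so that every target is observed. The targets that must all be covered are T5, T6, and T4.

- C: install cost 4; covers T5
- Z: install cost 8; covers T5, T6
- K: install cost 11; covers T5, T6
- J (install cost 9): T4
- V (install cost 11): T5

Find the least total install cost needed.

This is an integer covering problem.
The greedy cost-per-new-target heuristic would pick C, Z, and J for 21, but a cheaper cover exists.
Choose Z and J: together they cover T5, T6, T4 — every target.
Total install cost: 8 + 9 = 17.
No cover costs less than 17.

17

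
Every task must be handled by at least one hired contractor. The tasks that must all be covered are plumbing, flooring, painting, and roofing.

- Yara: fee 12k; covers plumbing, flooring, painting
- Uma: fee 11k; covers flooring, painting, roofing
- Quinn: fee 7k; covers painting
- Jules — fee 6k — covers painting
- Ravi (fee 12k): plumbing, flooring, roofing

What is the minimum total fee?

This is an integer covering problem.
The greedy cost-per-new-task heuristic would pick Uma and Yara for 23, but a cheaper cover exists.
Choose Jules and Ravi: together they cover plumbing, flooring, painting, roofing — every task.
Total fee: 6 + 12 = 18.
No cover costs less than 18.

18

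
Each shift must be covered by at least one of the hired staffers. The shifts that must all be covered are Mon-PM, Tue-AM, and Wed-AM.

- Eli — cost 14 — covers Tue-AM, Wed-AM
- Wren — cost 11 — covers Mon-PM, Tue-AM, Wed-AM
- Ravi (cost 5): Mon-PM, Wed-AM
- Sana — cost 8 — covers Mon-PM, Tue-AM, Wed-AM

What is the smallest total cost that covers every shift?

8

This is an integer covering problem.
Sana alone covers Mon-PM, Tue-AM, Wed-AM — every shift.
Total cost: 8.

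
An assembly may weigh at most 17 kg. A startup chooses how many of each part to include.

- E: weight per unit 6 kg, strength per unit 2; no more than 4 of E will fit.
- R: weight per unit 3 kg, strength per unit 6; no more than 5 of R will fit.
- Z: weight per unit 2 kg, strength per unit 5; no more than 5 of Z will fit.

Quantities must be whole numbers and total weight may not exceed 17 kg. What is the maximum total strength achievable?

38

Z has the best ratio (5/2); taking only Z gives at most 5×5 = 25 (stopped by the supply cap of 5).
Mixing does better — 3×R and 4×Z: weight 17 ≤ 17, strength 3·6 + 4·5 = 38.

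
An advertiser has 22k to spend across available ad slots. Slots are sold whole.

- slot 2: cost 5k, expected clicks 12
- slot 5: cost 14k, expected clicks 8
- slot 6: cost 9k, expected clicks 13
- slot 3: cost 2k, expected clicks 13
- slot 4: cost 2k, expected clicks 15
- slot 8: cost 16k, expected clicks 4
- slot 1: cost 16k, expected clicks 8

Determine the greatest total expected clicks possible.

Allowing fractional choices, the relaxed optimum would be about 55.3, but ad slots are indivisible.
slot 2 + slot 3 + slot 4: cost 5 + 2 + 2 = 9 ≤ 22, expected clicks 12 + 13 + 15 = 40.
slot 2 + slot 6 + slot 3 + slot 4: cost 5 + 9 + 2 + 2 = 18 ≤ 22, expected clicks 12 + 13 + 13 + 15 = 53.
slot 6 + slot 3 + slot 4: cost 9 + 2 + 2 = 13 ≤ 22, expected clicks 13 + 13 + 15 = 41.
Best is slot 2, slot 6, slot 3, and slot 4 with total expected clicks 53.

53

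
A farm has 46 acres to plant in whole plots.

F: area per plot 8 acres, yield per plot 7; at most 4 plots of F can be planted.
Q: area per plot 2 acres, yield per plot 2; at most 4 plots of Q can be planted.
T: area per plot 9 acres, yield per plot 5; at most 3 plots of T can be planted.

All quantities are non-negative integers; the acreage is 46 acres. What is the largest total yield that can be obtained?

37

4×F, 2×Q, and 1×T: area 45 ≤ 46, yield 4·7 + 2·2 + 1·5 = 37.
4×F and 4×Q: area 40 ≤ 46, yield 4·7 + 4·2 = 36.
Best is 37.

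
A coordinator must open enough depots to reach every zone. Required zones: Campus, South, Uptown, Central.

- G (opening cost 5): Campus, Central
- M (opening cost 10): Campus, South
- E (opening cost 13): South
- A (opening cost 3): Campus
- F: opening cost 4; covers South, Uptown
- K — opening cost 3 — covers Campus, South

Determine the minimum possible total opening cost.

The greedy cost-per-new-zone heuristic would pick K, F, and G for 12, but a cheaper cover exists.
Choose G and F: together they cover Campus, South, Uptown, Central — every zone.
Total opening cost: 5 + 4 = 9.
No cover costs less than 9.

9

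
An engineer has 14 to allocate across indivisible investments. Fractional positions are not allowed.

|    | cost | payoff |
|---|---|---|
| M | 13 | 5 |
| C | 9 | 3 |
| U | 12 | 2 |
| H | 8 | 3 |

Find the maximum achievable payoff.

Allowing fractional choices, the relaxed optimum would be about 5.4, but investments are indivisible.
H: cost 8 ≤ 14, payoff 3.
M: cost 13 ≤ 14, payoff 5.
Best is M with total payoff 5.

5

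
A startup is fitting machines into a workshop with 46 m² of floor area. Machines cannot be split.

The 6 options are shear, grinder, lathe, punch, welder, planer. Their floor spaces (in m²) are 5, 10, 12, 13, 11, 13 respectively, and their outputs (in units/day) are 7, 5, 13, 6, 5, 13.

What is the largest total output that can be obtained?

39

Take shear, lathe, punch, and planer: floor space 5 + 12 + 13 + 13 = 43 ≤ 46, output 7 + 13 + 6 + 13 = 39.
No other feasible combination does better.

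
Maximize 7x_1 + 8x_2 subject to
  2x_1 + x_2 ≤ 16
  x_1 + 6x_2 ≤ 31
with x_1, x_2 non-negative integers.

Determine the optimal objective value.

Relaxing integrality, the LP optimum is 74.82 at (x_1,x_2) = (5.91, 4.18), which is not an integer point.
(x_1,x_2)=(6,4): 2·6+1·4=16≤16, 1·6+6·4=30≤31, objective 74.
(x_1,x_2)=(5,4): 2·5+1·4=14≤16, 1·5+6·4=29≤31, objective 67.
No feasible integer point exceeds 74.

74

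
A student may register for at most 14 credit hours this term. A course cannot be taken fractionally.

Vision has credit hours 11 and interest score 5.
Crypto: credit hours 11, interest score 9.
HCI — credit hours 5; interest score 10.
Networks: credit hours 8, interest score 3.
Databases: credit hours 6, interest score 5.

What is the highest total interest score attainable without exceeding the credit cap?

15

Allowing fractional choices, the relaxed optimum would be about 17.5, but courses are indivisible.
HCI + Networks: credit hours 5 + 8 = 13 ≤ 14, interest score 10 + 3 = 13.
HCI + Databases: credit hours 5 + 6 = 11 ≤ 14, interest score 10 + 5 = 15.
Best is HCI and Databases with total interest score 15.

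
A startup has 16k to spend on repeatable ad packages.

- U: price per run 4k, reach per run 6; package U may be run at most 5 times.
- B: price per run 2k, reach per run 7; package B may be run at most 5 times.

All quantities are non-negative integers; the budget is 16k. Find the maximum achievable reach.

This is a bounded integer knapsack.
1×U and 5×B: price 14 ≤ 16, reach 1·6 + 5·7 = 41.
2×U and 4×B: price 16 ≤ 16, reach 2·6 + 4·7 = 40.
Best is 41.

41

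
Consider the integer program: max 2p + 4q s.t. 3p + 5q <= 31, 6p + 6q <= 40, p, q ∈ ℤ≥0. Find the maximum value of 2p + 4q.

24

(p,q)=(0,6) is feasible, giving 24.
(p,q)=(1,5) is feasible, giving 22.
(p,q)=(0,5) is feasible, giving 20.
The best lattice point is (0,6), giving 24.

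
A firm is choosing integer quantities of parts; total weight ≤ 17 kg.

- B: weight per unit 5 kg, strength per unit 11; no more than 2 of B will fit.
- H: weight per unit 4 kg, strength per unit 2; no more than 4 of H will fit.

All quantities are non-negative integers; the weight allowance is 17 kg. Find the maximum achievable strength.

24

Take 2×B and 1×H: weight 14 ≤ 17, strength 2·11 + 1·2 = 24.
B has the best ratio (11/5) and is taken to its limit of 2; remaining capacity is filled optimally with the others.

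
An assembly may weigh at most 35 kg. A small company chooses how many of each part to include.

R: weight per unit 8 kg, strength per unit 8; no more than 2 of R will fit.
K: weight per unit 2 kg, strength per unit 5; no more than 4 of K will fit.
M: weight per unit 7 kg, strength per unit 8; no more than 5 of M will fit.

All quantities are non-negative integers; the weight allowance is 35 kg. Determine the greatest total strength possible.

This is a bounded integer knapsack.
Take 3×K and 4×M: weight 34 ≤ 35, strength 3·5 + 4·8 = 47.
No other integer combination yields more.

47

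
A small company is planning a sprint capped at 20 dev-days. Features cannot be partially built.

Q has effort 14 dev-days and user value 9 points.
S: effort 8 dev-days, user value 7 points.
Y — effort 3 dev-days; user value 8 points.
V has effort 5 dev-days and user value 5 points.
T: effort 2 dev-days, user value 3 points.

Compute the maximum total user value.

23

Allowing fractional choices, the relaxed optimum would be about 24.3, but features are indivisible.
S + Y + V: effort 8 + 3 + 5 = 16 ≤ 20, user value 7 + 8 + 5 = 20.
S + Y + V + T: effort 8 + 3 + 5 + 2 = 18 ≤ 20, user value 7 + 8 + 5 + 3 = 23.
Best is S, Y, V, and T with total user value 23.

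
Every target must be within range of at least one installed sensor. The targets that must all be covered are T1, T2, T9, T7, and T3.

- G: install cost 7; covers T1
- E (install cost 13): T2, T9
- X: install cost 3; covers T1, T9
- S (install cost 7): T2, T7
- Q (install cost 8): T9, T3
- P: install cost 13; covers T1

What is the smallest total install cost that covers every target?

Choose X, S, and Q: together they cover T1, T2, T9, T7, T3 — every target.
Total install cost: 3 + 7 + 8 = 18.
No cover costs less than 18.

18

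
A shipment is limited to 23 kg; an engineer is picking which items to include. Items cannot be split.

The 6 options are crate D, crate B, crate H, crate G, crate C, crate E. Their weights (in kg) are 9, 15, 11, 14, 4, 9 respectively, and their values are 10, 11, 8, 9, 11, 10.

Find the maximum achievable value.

31

This is a 0-1 knapsack instance.
Allowing fractional choices, the relaxed optimum would be about 31.7, but items are indivisible.
crate D + crate C + crate E: weight 9 + 4 + 9 = 22 ≤ 23, value 10 + 11 + 10 = 31.
crate B + crate C: weight 15 + 4 = 19 ≤ 23, value 11 + 11 = 22.
Best is crate D, crate C, and crate E with total value 31.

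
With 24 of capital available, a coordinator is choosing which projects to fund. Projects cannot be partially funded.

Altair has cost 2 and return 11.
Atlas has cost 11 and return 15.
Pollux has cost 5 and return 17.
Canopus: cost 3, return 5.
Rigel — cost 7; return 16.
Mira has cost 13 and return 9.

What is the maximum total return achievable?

49

Treat it as a binary knapsack problem.
Allowing fractional choices, the relaxed optimum would be about 58.5, but projects are indivisible.
Altair + Pollux + Canopus + Rigel: cost 2 + 5 + 3 + 7 = 17 ≤ 24, return 11 + 17 + 5 + 16 = 49.
Altair + Atlas + Pollux + Canopus: cost 2 + 11 + 5 + 3 = 21 ≤ 24, return 11 + 15 + 17 + 5 = 48.
Best is Altair, Pollux, Canopus, and Rigel with total return 49.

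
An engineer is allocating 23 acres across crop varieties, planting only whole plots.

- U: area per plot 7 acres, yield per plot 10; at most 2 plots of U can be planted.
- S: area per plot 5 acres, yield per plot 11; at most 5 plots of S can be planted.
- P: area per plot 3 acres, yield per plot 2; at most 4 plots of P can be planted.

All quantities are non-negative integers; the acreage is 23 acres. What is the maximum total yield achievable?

4×S and 1×P: area 23 ≤ 23, yield 4·11 + 1·2 = 46.
4×S: area 20 ≤ 23, yield 4·11 = 44.
Best is 46.

46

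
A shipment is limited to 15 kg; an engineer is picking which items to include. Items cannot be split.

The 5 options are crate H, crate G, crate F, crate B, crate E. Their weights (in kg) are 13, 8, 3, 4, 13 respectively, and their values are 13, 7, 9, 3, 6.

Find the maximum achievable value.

19

Allowing fractional choices, the relaxed optimum would be about 21.0, but items are indivisible.
crate H: weight 13 ≤ 15, value 13.
crate G + crate F + crate B: weight 8 + 3 + 4 = 15 ≤ 15, value 7 + 9 + 3 = 19.
crate G + crate F: weight 8 + 3 = 11 ≤ 15, value 7 + 9 = 16.
Best is crate G, crate F, and crate B with total value 19.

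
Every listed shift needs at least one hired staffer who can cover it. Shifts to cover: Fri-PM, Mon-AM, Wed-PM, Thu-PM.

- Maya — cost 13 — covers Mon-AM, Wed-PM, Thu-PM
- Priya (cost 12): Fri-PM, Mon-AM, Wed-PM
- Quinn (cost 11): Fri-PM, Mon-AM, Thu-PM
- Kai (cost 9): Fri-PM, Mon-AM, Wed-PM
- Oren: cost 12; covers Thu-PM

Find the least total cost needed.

20

Choose Quinn and Kai: together they cover Fri-PM, Mon-AM, Wed-PM, Thu-PM — every shift.
Total cost: 11 + 9 = 20.
No cover costs less than 20.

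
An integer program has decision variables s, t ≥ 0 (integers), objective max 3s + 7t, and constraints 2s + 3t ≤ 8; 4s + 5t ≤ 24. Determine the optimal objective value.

The continuous relaxation peaks at (0, 2.67) with value 18.67; rounding to a feasible lattice point costs some objective.
(s,t)=(1,2) is feasible, giving 17.
(s,t)=(0,2) is feasible, giving 14.
(s,t)=(2,1) is feasible, giving 13.
(s,t)=(1,1) is feasible, giving 10.
The best lattice point is (1,2), giving 17.

17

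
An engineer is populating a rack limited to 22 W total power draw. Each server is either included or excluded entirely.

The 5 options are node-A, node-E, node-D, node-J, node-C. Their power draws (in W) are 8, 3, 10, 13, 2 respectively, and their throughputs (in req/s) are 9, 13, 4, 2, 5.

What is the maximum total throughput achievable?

27

This is a 0-1 knapsack instance.
node-A + node-E + node-D: power draw 8 + 3 + 10 = 21 ≤ 22, throughput 9 + 13 + 4 = 26.
node-A + node-E + node-C: power draw 8 + 3 + 2 = 13 ≤ 22, throughput 9 + 13 + 5 = 27.
Best is node-A, node-E, and node-C with total throughput 27.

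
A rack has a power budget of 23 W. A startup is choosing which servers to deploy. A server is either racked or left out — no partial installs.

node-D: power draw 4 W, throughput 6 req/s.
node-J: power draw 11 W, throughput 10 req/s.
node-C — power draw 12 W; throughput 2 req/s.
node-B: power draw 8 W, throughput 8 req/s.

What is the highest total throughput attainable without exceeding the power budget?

24

node-D + node-J + node-B: power draw 4 + 11 + 8 = 23 ≤ 23, throughput 6 + 10 + 8 = 24.
node-J + node-B: power draw 11 + 8 = 19 ≤ 23, throughput 10 + 8 = 18.
Best is node-D, node-J, and node-B with total throughput 24.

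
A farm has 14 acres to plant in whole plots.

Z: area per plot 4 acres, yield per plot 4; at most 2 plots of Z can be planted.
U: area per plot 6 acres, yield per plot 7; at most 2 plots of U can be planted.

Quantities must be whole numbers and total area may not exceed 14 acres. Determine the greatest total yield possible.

This is a bounded integer knapsack.
2×U: area 12 ≤ 14, yield 2·7 = 14.
2×Z and 1×U: area 14 ≤ 14, yield 2·4 + 1·7 = 15.
Best is 15.

15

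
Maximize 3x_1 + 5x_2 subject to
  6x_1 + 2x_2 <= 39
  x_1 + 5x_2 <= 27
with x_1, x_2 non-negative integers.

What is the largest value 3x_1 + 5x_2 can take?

35

(x_1,x_2)=(5,4): 6·5+2·4=38≤39, 1·5+5·4=25≤27, objective 35.
(x_1,x_2)=(4,4): 6·4+2·4=32≤39, 1·4+5·4=24≤27, objective 32.
(x_1,x_2)=(5,3): 6·5+2·3=36≤39, 1·5+5·3=20≤27, objective 30.
(x_1,x_2)=(4,3): 6·4+2·3=30≤39, 1·4+5·3=19≤27, objective 27.
No feasible integer point exceeds 35.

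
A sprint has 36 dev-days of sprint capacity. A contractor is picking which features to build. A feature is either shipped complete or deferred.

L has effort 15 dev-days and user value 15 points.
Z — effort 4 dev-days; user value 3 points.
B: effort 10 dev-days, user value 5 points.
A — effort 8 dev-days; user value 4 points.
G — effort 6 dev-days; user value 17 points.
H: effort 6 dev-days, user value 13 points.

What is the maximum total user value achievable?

49

Treat it as a binary knapsack problem.
Take L, A, G, and H: effort 15 + 8 + 6 + 6 = 35 ≤ 36, user value 15 + 4 + 17 + 13 = 49.
No other feasible combination does better.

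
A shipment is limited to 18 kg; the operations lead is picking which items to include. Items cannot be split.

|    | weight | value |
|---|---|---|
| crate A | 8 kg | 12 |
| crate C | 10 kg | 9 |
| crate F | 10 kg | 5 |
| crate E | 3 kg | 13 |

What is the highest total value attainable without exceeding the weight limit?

crate A + crate C: weight 8 + 10 = 18 ≤ 18, value 12 + 9 = 21.
crate A + crate E: weight 8 + 3 = 11 ≤ 18, value 12 + 13 = 25.
crate C + crate E: weight 10 + 3 = 13 ≤ 18, value 9 + 13 = 22.
Best is crate A and crate E with total value 25.

25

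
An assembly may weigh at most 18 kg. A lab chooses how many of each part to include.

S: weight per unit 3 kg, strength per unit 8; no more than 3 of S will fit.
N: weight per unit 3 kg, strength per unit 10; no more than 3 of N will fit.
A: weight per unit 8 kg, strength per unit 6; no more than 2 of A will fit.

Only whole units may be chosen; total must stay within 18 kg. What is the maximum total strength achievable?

54

This is a bounded integer knapsack.
N has the best ratio (10/3); taking only N gives at most 3×10 = 30 (stopped by the supply cap of 3).
Mixing does better — 3×S and 3×N: weight 18 ≤ 18, strength 3·8 + 3·10 = 54.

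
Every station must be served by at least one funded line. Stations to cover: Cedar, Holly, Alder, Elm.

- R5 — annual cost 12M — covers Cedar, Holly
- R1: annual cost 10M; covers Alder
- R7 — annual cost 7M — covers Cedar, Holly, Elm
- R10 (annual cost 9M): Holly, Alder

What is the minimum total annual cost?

Choose R7 and R10: together they cover Cedar, Holly, Alder, Elm — every station.
Total annual cost: 7 + 9 = 16.
No cover costs less than 16.

16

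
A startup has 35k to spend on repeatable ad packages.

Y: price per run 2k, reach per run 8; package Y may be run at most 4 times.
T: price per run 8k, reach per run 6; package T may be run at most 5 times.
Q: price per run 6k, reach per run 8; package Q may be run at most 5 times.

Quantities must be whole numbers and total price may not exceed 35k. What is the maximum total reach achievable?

64

This is a bounded integer knapsack.
4×Y and 4×Q: price 32 ≤ 35, reach 4·8 + 4·8 = 64.
4×Y, 1×T, and 3×Q: price 34 ≤ 35, reach 4·8 + 1·6 + 3·8 = 62.
Best is 64.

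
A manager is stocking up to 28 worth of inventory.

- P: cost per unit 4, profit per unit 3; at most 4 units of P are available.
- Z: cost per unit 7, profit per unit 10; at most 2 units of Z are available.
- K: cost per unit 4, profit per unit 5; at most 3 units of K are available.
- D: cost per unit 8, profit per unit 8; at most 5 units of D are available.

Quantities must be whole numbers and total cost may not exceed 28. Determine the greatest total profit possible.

35

2×Z and 3×K: cost 26 ≤ 28, profit 2·10 + 3·5 = 35.
1×Z, 3×K, and 1×D: cost 27 ≤ 28, profit 1·10 + 3·5 + 1·8 = 33.
Best is 35.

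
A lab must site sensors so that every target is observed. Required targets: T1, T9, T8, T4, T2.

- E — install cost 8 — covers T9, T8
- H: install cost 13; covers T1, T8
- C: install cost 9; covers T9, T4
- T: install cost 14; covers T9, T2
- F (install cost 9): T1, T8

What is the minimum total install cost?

32

Choose C, T, and F: together they cover T1, T9, T8, T4, T2 — every target.
Total install cost: 9 + 14 + 9 = 32.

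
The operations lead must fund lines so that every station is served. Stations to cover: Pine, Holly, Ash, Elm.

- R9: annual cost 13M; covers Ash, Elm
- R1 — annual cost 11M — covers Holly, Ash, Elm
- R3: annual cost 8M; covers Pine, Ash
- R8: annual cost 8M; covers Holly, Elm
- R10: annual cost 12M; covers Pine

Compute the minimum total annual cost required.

The greedy cost-per-new-station heuristic would pick R1 and R3 for 19, but a cheaper cover exists.
Choose R3 and R8: together they cover Pine, Holly, Ash, Elm — every station.
Total annual cost: 8 + 8 = 16.
No cover costs less than 16.

16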